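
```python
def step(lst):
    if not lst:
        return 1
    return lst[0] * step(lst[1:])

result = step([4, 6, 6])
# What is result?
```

Product over [4, 6, 6] = 4 * 6 * 6 = 144

Answer: 144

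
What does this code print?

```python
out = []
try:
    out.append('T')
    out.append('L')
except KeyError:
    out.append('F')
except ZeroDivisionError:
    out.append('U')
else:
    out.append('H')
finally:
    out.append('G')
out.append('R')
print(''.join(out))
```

Execution trace: 'T' (try body) → 'L' (try body, no exception) → 'H' (else) → 'G' (finally) → 'R' (after the try/except). Output: TLHGR

Answer: TLHGR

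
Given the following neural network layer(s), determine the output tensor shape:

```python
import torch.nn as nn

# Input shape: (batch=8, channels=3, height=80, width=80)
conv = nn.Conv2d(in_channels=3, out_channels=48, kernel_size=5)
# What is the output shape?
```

Input: (8, 3, 80, 80) -> Output: (8, 48, 76, 76)

Answer: (8, 48, 76, 76)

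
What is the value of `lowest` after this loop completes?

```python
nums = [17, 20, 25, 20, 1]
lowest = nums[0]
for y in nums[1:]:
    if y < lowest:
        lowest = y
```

Minimum of [17, 20, 25, 20, 1]
`lowest` takes the values: 17 → 1

Answer: 1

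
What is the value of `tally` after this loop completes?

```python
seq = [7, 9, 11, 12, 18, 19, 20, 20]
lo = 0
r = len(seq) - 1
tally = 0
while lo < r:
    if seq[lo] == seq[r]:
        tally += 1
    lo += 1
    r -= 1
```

Count matching pairs from ends
`tally` takes the values: 0

Answer: 0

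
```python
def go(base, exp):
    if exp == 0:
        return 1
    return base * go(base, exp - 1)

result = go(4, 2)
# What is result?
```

go(4, 2) = 4 * 4 = 16

Answer: 16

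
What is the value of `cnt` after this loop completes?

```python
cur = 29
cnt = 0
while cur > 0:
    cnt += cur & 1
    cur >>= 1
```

Count set bits in 29 (binary: 0b11101)
`cnt` takes the values: 0 → 1 → 2 → 3 → 4

Answer: 4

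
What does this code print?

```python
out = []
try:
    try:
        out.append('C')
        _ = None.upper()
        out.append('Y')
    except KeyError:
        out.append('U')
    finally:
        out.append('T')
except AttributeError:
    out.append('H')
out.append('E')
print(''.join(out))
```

Execution trace: 'C' (inner try body) → 'T' (inner finally) → 'H' (outer except AttributeError) → 'E' (after the try/except). Output: CTHE

Answer: CTHE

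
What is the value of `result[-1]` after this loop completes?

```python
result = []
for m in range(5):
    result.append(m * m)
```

Last element of squares 0 to 4
`result` takes the values: [] → [0] → [0, 1] → [0, 1, 4] → [0, 1, 4, 9] → [0, 1, 4, 9, 16]
So `result[-1]` = 16

Answer: 16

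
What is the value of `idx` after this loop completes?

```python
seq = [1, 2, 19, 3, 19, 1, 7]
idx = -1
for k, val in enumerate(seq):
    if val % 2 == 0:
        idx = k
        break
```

First even number index in [1, 2, 19, 3, 19, 1, 7]
`idx` takes the values: -1 → 1

Answer: 1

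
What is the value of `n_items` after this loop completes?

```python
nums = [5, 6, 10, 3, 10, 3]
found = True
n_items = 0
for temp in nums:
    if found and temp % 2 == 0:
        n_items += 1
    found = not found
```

Count even values at even positions
`n_items` takes the values: 0 → 1 → 2

Answer: 2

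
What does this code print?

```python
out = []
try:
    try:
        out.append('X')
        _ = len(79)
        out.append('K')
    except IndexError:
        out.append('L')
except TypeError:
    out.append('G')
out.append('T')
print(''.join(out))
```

Execution trace: 'X' (inner try body) → 'G' (outer except TypeError) → 'T' (after the try/except). Output: XGT

Answer: XGT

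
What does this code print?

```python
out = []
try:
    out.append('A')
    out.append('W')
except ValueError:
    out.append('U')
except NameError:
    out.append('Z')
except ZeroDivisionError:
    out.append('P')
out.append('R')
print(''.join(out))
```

Execution trace: 'A' (try body) → 'W' (try body, no exception) → 'R' (after the try/except). Output: AWR

Answer: AWR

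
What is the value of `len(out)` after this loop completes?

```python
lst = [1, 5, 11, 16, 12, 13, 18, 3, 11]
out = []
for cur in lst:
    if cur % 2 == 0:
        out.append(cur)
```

Count even numbers in [1, 5, 11, 16, 12, 13, 18, 3, 11]
`out` takes the values: [] → [16] → [16, 12] → [16, 12, 18]
So `len(out)` = 3

Answer: 3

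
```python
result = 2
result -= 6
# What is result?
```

Trace:
`result = 2` → result = 2
`result -= 6` → result = -4
So result = -4

Answer: -4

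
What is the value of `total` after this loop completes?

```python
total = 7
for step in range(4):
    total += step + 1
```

Start at 7, add 1 to 4 = 17
`total` takes the values: 7 → 8 → 10 → 13 → 17

Answer: 17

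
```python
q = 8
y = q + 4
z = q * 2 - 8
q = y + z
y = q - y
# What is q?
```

Trace:
`q = 8` → q = 8
`y = q + 4` → y = 12
`z = q * 2 - 8` → z = 8
`q = y + z` → q = 20
`y = q - y` → y = 8
So q = 20

Answer: 20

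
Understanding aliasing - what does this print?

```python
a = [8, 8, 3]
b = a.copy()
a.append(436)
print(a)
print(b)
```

Key concept: list.copy() creates independent copy.
Step by step:
`a = [8, 8, 3]` → a = [8, 8, 3]
`b = a.copy()` → b = [8, 8, 3]
`a.append(436)` → a = [8, 8, 3, 436]
`print(a)` → prints [8, 8, 3, 436]
`print(b)` → prints [8, 8, 3]

Answer:
[8, 8, 3, 436]
[8, 8, 3]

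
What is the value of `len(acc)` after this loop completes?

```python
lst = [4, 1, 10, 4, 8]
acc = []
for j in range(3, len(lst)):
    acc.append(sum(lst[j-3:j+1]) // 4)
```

Number of 4-element averages
`acc` takes the values: [] → [4] → [4, 5]
So `len(acc)` = 2

Answer: 2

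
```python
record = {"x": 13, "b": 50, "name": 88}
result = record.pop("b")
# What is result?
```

Trace:
`record = {"x": 13, "b": 50, "name": 88}` → record = {'x': 13, 'b': 50, 'name': 88}
`result = record.pop("b")` → record = {'x': 13, 'name': 88}; result = 50
So result = 50

Answer: 50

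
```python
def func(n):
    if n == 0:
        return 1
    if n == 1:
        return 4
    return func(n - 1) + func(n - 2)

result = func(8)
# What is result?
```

Build up from base cases: func(0)=1, func(1)=4, func(2)=5, func(3)=9, func(4)=14, func(5)=23, func(6)=37, ..., func(8)=97

Answer: 97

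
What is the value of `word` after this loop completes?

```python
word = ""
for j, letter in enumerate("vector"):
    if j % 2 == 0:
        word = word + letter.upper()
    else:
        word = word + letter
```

Uppercase even positions in 'vector'
`word` takes the values: "" → "V" → "Ve" → "VeC" → "VeCt" → "VeCtO" → "VeCtOr"

Answer: "VeCtOr"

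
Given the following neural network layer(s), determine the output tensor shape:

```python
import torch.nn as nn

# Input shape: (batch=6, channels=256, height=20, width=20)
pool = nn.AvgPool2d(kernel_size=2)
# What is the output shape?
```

Input: (6, 256, 20, 20) -> Output: (6, 256, 10, 10)

Answer: (6, 256, 10, 10)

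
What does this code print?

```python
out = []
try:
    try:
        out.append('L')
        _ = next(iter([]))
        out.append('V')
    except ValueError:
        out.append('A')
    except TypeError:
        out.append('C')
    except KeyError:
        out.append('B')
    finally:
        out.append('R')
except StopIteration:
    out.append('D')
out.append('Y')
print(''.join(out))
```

Execution trace: 'L' (try body) → 'R' (finally) → 'D' (outer except StopIteration) → 'Y' (after the try/except). Output: LRDY

Answer: LRDY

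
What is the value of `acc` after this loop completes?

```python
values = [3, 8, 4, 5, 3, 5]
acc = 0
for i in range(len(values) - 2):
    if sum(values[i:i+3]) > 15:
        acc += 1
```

Count windows with sum > 15
`acc` takes the values: 0 → 1

Answer: 1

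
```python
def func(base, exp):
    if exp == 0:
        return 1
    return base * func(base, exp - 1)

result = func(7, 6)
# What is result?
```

func(7, 6) = 7 * 7 * 7 * 7 * 7 * 7 = 117649

Answer: 117649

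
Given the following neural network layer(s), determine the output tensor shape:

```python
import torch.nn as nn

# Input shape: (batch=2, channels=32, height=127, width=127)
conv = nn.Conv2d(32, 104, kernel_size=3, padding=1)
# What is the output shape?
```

Input: (2, 32, 127, 127) -> Output: (2, 104, 127, 127)

Answer: (2, 104, 127, 127)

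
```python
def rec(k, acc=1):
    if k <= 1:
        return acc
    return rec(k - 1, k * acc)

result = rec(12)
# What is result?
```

Accumulator trace (n, acc): (12, 1) -> (11, 12) -> (10, 132) -> (9, 1320) -> (8, 11880) -> (7, 95040) -> (6, 665280) -> (5, 3991680) -> (4, 19958400) -> (3, 79833600) -> (2, 239500800) -> (1, 479001600) -> return 479001600

Answer: 479001600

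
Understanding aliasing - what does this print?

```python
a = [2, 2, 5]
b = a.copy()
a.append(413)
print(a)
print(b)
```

Key concept: list.copy() creates independent copy.
Step by step:
`a = [2, 2, 5]` → a = [2, 2, 5]
`b = a.copy()` → b = [2, 2, 5]
`a.append(413)` → a = [2, 2, 5, 413]
`print(a)` → prints [2, 2, 5, 413]
`print(b)` → prints [2, 2, 5]

Answer:
[2, 2, 5, 413]
[2, 2, 5]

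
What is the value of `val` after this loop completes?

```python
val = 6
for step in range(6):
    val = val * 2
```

Multiply by 2, 6 times: 6 * 2^6 = 384
`val` takes the values: 6 → 12 → 24 → 48 → 96 → 192 → 384

Answer: 384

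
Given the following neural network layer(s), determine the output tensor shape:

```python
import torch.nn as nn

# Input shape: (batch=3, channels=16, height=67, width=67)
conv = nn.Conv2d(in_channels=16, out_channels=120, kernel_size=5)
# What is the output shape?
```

Input: (3, 16, 67, 67) -> Output: (3, 120, 63, 63)

Answer: (3, 120, 63, 63)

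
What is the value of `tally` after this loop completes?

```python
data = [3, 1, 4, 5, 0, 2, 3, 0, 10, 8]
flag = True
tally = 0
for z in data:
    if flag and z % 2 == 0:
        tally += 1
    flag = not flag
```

Count even values at even positions
`tally` takes the values: 0 → 1 → 2 → 3

Answer: 3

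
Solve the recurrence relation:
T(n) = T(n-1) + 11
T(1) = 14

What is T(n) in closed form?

Unrolling: T(n) = T(1) + 11·(n-1) = 14 + 11(n-1) = 11n + 3.

Answer: T(n) = 11n + 3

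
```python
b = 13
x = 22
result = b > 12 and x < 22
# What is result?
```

Trace:
`b = 13` → b = 13
`x = 22` → x = 22
`result = b > 12 and x < 22` → result = False
So result = False

Answer: False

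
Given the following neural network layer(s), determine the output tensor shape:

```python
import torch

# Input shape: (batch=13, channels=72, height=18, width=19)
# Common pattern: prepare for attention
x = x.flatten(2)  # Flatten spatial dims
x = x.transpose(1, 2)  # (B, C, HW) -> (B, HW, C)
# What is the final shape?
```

Input: (13, 72, 18, 19) -> after flatten(2): (13, 72, 342) -> Output: (13, 342, 72)

Answer: (13, 342, 72)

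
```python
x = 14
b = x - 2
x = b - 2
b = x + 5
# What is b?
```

Trace:
`x = 14` → x = 14
`b = x - 2` → b = 12
`x = b - 2` → x = 10
`b = x + 5` → b = 15
So b = 15

Answer: 15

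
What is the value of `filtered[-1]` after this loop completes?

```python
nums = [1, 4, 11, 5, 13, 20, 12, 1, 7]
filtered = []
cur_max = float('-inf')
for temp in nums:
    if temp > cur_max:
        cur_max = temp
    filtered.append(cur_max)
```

Running max ends at 20
`filtered` takes the values: [] → [1] → [1, 4] → [1, 4, 11] → [1, 4, 11, 11] → [1, 4, 11, 11, 13] → [1, 4, 11, 11, 13, 20] → [1, 4, 11, 11, 13, 20, 20] → [1, 4, 11, 11, 13, 20, 20, 20] → [1, 4, 11, 11, 13, 20, 20, 20, 20]
So `filtered[-1]` = 20

Answer: 20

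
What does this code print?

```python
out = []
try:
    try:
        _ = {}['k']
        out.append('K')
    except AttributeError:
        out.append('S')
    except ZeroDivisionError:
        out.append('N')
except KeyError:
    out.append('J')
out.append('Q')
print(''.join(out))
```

Execution trace: 'J' (outer except KeyError) → 'Q' (after the try/except). Output: JQ

Answer: JQ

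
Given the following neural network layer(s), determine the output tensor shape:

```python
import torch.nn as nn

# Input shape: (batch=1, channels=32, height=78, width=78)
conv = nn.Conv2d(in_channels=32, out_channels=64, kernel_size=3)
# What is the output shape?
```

Input: (1, 32, 78, 78) -> Output: (1, 64, 76, 76)

Answer: (1, 64, 76, 76)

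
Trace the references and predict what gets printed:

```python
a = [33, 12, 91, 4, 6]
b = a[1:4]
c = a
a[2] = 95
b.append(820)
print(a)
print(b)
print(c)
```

Key concept: slice vs alias.
Step by step:
`a = [33, 12, 91, 4, 6]` → a = [33, 12, 91, 4, 6]
`b = a[1:4]` → b = [12, 91, 4]
`c = a` → c = [33, 12, 91, 4, 6] (same object as a)
`a[2] = 95` → a = [33, 12, 95, 4, 6] (same object as c); c = [33, 12, 95, 4, 6] (same object as a)
`b.append(820)` → b = [12, 91, 4, 820]
`print(a)` → prints [33, 12, 95, 4, 6]
`print(b)` → prints [12, 91, 4, 820]
`print(c)` → prints [33, 12, 95, 4, 6]

Answer:
[33, 12, 95, 4, 6]
[12, 91, 4, 820]
[33, 12, 95, 4, 6]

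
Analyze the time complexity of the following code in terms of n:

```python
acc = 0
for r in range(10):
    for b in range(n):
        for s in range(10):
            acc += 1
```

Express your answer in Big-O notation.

Each loop level contributes: 1 × n × 1. Multiplying the contributions gives O(n).

Answer: O(n)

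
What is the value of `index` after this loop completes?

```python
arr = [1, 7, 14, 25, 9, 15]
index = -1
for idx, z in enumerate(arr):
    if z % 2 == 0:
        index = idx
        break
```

First even number index in [1, 7, 14, 25, 9, 15]
`index` takes the values: -1 → 2

Answer: 2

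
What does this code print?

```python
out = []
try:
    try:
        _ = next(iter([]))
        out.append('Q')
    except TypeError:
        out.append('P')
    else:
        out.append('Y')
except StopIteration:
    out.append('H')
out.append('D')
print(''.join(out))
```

Execution trace: 'H' (outer except StopIteration) → 'D' (after the try/except). Output: HD

Answer: HD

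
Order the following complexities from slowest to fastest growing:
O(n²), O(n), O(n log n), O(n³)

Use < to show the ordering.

Ordered by growth rate: O(n) < O(n log n) < O(n²) < O(n³)

Answer: O(n) < O(n log n) < O(n²) < O(n³)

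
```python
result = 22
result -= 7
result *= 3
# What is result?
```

Trace:
`result = 22` → result = 22
`result -= 7` → result = 15
`result *= 3` → result = 45
So result = 45

Answer: 45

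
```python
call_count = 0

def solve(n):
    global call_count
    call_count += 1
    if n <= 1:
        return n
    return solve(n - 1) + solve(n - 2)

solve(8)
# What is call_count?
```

Calls(n) = 1 + Calls(n-1) + Calls(n-2); Calls(0)=Calls(1)=1. For n=8 this gives 67.

Answer: 67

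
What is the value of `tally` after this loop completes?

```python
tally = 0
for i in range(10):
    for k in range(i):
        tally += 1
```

Triangle number: 0+1+2+...+9
`tally` takes the values: 0 → 1 → 2 → 3 → 4 → 5 → 6 → 7 → 8 → 9 → 10 → 11 → 12 → 13 → 14 → 15 → 16 → 17 → 18 → 19 → 20 → 21 → 22 → 23 → 24 → 25 → 26 → 27 → 28 → 29 → … → 41 → 42 → 43 → 44 → 45

Answer: 45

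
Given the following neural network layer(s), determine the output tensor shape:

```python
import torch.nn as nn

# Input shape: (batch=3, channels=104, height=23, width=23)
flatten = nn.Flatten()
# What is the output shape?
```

Input: (3, 104, 23, 23) -> Output: (3, 55016)

Answer: (3, 55016)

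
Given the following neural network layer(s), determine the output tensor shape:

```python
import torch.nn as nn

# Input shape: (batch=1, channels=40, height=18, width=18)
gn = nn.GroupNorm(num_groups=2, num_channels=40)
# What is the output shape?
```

Input: (1, 40, 18, 18) -> Output: (1, 40, 18, 18)

Answer: (1, 40, 18, 18)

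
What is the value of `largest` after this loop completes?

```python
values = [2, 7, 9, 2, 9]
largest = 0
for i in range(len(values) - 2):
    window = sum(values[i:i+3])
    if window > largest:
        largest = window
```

Max sum of 3-element window in [2, 7, 9, 2, 9]
`largest` takes the values: 0 → 18 → 20

Answer: 20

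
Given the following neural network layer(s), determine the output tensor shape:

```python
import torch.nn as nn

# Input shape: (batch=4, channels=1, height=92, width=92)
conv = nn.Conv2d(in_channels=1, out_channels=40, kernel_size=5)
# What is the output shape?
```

Input: (4, 1, 92, 92) -> Output: (4, 40, 88, 88)

Answer: (4, 40, 88, 88)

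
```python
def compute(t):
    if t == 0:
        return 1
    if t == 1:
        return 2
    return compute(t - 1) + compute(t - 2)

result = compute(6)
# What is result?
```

Build up from base cases: compute(0)=1, compute(1)=2, compute(2)=3, compute(3)=5, compute(4)=8, compute(5)=13, compute(6)=21

Answer: 21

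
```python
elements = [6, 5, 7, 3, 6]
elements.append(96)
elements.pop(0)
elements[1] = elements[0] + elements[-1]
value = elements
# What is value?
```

Trace:
`elements = [6, 5, 7, 3, 6]` → elements = [6, 5, 7, 3, 6]
`elements.append(96)` → elements = [6, 5, 7, 3, 6, 96]
`elements.pop(0)` → elements = [5, 7, 3, 6, 96]
`elements[1] = elements[0] + elements[-1]` → elements = [5, 101, 3, 6, 96]
`value = elements` → value = [5, 101, 3, 6, 96]
So value = [5, 101, 3, 6, 96]

Answer: [5, 101, 3, 6, 96]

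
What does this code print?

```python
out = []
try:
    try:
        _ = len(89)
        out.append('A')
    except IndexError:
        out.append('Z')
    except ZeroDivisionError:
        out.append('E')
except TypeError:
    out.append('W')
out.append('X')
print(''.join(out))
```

Execution trace: 'W' (outer except TypeError) → 'X' (after the try/except). Output: WX

Answer: WX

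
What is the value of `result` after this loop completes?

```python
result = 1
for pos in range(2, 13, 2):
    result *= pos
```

Product of even numbers 2 to 12
`result` takes the values: 1 → 2 → 8 → 48 → 384 → 3840 → 46080

Answer: 46080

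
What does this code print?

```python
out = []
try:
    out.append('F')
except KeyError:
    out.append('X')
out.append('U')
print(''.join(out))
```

Execution trace: 'F' (try body, no exception) → 'U' (after the try/except). Output: FU

Answer: FU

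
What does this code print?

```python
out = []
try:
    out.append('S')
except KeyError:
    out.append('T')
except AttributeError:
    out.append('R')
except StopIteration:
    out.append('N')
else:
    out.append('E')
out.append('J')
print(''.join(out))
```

Execution trace: 'S' (try body, no exception) → 'E' (else) → 'J' (after the try/except). Output: SEJ

Answer: SEJ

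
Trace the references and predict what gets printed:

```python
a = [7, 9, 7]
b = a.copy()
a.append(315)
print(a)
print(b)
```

Key concept: list.copy() creates independent copy.
Step by step:
`a = [7, 9, 7]` → a = [7, 9, 7]
`b = a.copy()` → b = [7, 9, 7]
`a.append(315)` → a = [7, 9, 7, 315]
`print(a)` → prints [7, 9, 7, 315]
`print(b)` → prints [7, 9, 7]

Answer:
[7, 9, 7, 315]
[7, 9, 7]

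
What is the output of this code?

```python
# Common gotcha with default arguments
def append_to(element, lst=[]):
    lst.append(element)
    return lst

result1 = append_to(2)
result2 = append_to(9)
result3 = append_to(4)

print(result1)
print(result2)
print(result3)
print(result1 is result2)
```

Key concept: mutable default argument gotcha.
Step by step:
`result1 = append_to(2)` → result1 = [2]
`result2 = append_to(9)` → result1 = [2, 9] (same object as result2); result2 = [2, 9] (same object as result1)
`result3 = append_to(4)` → result1 = [2, 9, 4] (same object as result2, result3); result2 = [2, 9, 4] (same object as result1, result3); result3 = [2, 9, 4] (same object as result1, result2)
`print(result1)` → prints [2, 9, 4]
`print(result2)` → prints [2, 9, 4]
`print(result3)` → prints [2, 9, 4]
`print(result1 is result2)` → prints True

Answer:
[2, 9, 4]
[2, 9, 4]
[2, 9, 4]
True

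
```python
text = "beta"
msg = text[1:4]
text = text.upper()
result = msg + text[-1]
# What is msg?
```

Trace:
`text = "beta"` → text = 'beta'
`msg = text[1:4]` → msg = 'eta'
`text = text.upper()` → text = 'BETA'
`result = msg + text[-1]` → result = 'etaA'
So msg = 'eta'

Answer: 'eta'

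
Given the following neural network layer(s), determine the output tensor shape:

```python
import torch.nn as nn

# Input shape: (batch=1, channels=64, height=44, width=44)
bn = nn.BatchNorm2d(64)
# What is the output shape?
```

Input: (1, 64, 44, 44) -> Output: (1, 64, 44, 44)

Answer: (1, 64, 44, 44)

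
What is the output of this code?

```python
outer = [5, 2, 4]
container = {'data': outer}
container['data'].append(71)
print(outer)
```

Key concept: dict holds reference to list.
Step by step:
`outer = [5, 2, 4]` → outer = [5, 2, 4]
`container = {'data': outer}` → container = {'data': [5, 2, 4]}
`container['data'].append(71)` → outer = [5, 2, 4, 71]; container = {'data': [5, 2, 4, 71]}
`print(outer)` → prints [5, 2, 4, 71]

Answer: [5, 2, 4, 71]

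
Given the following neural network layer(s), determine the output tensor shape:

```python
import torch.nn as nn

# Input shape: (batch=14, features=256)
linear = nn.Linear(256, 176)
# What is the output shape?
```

Input: (14, 256) -> Output: (14, 176)

Answer: (14, 176)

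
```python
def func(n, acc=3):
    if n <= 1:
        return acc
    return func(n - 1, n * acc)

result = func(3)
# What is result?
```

Accumulator trace (n, acc): (3, 3) -> (2, 9) -> (1, 18) -> return 18

Answer: 18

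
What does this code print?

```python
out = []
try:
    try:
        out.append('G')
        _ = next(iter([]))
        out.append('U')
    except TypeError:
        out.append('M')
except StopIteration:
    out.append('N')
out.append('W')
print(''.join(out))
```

Execution trace: 'G' (try body) → 'N' (outer except StopIteration) → 'W' (after the try/except). Output: GNW

Answer: GNW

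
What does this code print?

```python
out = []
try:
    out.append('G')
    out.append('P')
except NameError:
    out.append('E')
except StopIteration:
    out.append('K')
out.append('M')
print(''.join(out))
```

Execution trace: 'G' (try body) → 'P' (try body, no exception) → 'M' (after the try/except). Output: GPM

Answer: GPM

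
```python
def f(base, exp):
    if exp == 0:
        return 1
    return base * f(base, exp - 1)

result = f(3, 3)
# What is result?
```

f(3, 3) = 3 * 3 * 3 = 27

Answer: 27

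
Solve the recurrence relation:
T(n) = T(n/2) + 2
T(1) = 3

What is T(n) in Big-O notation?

Each step divides n by 2 and adds 2. After log_2(n) steps we reach T(1)=3. So T(n) = 2·log_2(n) + 3 = O(log n).

Answer: O(log n)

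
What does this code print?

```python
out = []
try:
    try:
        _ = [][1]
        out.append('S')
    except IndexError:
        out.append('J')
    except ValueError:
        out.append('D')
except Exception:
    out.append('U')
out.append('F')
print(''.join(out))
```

Execution trace: 'J' (inner except IndexError) → 'F' (after the try/except). Output: JF

Answer: JF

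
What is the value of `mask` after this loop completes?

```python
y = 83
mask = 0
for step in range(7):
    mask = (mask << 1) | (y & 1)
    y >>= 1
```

Reverse lowest 7 bits of 83
`mask` takes the values: 0 → 1 → 3 → 6 → 12 → 25 → 50 → 101

Answer: 101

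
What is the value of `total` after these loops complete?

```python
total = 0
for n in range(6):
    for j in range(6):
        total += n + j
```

Sum of all n+j for n,j in 6x6
`total` takes the values: 0 → 1 → 3 → 6 → 10 → 15 → 16 → 18 → 21 → 25 → 30 → 36 → 38 → 41 → 45 → 50 → 56 → 63 → 66 → 70 → 75 → 81 → 88 → 96 → 100 → 105 → 111 → 118 → 126 → 135 → 140 → 146 → 153 → 161 → 170 → 180

Answer: 180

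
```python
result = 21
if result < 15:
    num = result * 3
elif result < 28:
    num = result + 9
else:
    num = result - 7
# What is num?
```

Trace:
`result = 21` → result = 21
`if result < 15: ...` → result < 15 is False, result < 28 is True → num = 30
So num = 30

Answer: 30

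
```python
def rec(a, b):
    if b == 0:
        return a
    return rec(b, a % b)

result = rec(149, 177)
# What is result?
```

rec(149, 177) -> rec(177, 149) -> rec(149, 28) -> rec(28, 9) -> rec(9, 1) -> rec(1, 0) -> 1

Answer: 1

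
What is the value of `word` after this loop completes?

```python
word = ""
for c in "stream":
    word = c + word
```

Reverse 'stream'
`word` takes the values: "" → "s" → "ts" → "rts" → "erts" → "aerts" → "maerts"

Answer: "maerts"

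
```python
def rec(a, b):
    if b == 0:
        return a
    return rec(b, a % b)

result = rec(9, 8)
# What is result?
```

rec(9, 8) -> rec(8, 1) -> rec(1, 0) -> 1

Answer: 1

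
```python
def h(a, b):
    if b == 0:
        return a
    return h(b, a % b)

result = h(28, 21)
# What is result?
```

h(28, 21) -> h(21, 7) -> h(7, 0) -> 7

Answer: 7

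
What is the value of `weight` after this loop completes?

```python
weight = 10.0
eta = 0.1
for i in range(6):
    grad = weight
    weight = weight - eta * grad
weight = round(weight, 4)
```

Gradient descent: w = 10.0 * (1 - 0.1)^6
`weight` takes the values: 10.0 → 9.0 → 8.1 → 7.29 → 6.561 → 5.9049 → 5.31441 → 5.3144

Answer: 5.3144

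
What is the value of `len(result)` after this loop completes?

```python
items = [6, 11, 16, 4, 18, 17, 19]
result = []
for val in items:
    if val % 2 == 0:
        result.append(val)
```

Count even numbers in [6, 11, 16, 4, 18, 17, 19]
`result` takes the values: [] → [6] → [6, 16] → [6, 16, 4] → [6, 16, 4, 18]
So `len(result)` = 4

Answer: 4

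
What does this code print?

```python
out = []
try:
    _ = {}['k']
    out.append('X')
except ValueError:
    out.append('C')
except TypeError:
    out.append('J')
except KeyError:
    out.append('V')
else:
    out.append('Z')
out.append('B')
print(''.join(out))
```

Execution trace: 'V' (except KeyError) → 'B' (after the try/except). Output: VB

Answer: VB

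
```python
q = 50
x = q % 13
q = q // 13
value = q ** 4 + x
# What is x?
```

Trace:
`q = 50` → q = 50
`x = q % 13` → x = 11
`q = q // 13` → q = 3
`value = q ** 4 + x` → value = 92
So x = 11

Answer: 11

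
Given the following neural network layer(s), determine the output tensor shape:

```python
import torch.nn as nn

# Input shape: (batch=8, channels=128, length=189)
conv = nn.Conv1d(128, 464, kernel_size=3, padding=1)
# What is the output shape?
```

Input: (8, 128, 189) -> Output: (8, 464, 189)

Answer: (8, 464, 189)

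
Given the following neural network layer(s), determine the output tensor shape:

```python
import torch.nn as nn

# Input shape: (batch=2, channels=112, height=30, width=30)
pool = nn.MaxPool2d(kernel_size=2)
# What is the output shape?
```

Input: (2, 112, 30, 30) -> Output: (2, 112, 15, 15)

Answer: (2, 112, 15, 15)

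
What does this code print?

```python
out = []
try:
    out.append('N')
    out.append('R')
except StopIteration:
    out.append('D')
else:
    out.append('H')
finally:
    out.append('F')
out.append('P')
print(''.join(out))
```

Execution trace: 'N' (try body) → 'R' (try body, no exception) → 'H' (else) → 'F' (finally) → 'P' (after the try/except). Output: NRHFP

Answer: NRHFP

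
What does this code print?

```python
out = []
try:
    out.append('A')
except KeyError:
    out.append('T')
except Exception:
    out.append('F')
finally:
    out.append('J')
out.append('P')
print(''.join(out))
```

Execution trace: 'A' (try body, no exception) → 'J' (finally) → 'P' (after the try/except). Output: AJP

Answer: AJP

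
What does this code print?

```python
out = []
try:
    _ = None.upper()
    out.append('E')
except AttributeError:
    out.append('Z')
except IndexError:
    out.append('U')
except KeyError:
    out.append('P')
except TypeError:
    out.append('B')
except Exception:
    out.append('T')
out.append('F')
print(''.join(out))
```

Execution trace: 'Z' (except AttributeError) → 'F' (after the try/except). Output: ZF

Answer: ZF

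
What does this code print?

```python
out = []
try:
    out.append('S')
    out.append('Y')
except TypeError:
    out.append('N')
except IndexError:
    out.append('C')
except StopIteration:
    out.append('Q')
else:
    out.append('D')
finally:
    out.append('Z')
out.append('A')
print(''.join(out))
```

Execution trace: 'S' (try body) → 'Y' (try body, no exception) → 'D' (else) → 'Z' (finally) → 'A' (after the try/except). Output: SYDZA

Answer: SYDZA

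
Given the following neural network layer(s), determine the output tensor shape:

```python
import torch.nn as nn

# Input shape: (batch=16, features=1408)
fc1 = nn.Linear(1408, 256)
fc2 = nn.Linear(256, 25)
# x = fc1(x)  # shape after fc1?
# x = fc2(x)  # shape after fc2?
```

Input: (16, 1408) -> after fc1: (16, 256) -> Output: (16, 25)

Answer: (16, 25)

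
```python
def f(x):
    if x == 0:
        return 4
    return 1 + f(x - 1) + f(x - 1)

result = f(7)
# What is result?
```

f(x) = 1 + 2·f(x-1), f(0)=4. Closed form: (4+1)·2^7 - 1 = 639.

Answer: 639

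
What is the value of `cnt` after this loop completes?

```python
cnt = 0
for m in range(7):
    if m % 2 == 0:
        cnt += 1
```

Count numbers divisible by 2 in range(7)
`cnt` takes the values: 0 → 1 → 2 → 3 → 4

Answer: 4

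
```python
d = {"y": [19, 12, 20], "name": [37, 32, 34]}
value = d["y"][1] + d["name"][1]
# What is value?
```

Trace:
`d = {"y": [19, 12, 20], "name": [37, 32, 34]}` → d = {'y': [19, 12, 20], 'name': [37, 32, 34]}
`value = d["y"][1] + d["name"][1]` → value = 44
So value = 44

Answer: 44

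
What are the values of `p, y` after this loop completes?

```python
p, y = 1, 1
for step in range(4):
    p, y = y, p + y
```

Fibonacci: after 4 iterations
`p, y` takes the values: (1, 1) → (1, 2) → (2, 3) → (3, 5) → (5, 8)

Answer: 5, 8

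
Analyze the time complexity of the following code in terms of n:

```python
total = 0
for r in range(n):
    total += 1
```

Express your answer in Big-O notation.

Each loop level contributes: n. Multiplying the contributions gives O(n).

Answer: O(n)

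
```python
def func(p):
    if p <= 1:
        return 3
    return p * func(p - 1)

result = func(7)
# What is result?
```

func(7) = 7 * 6 * 5 * 4 * 3 * 2 * 3 = 15120

Answer: 15120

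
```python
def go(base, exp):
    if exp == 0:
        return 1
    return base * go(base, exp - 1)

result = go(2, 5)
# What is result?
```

go(2, 5) = 2 * 2 * 2 * 2 * 2 = 32

Answer: 32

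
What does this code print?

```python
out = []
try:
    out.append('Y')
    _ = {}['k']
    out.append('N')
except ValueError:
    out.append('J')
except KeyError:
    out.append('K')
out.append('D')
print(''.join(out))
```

Execution trace: 'Y' (try body) → 'K' (except KeyError) → 'D' (after the try/except). Output: YKD

Answer: YKD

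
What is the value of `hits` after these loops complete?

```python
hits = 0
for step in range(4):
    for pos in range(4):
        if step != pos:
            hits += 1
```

4² - 4 (exclude diagonal)
`hits` takes the values: 0 → 1 → 2 → 3 → 4 → 5 → 6 → 7 → 8 → 9 → 10 → 11 → 12

Answer: 12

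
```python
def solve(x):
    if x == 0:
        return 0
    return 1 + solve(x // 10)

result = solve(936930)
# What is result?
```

Count of digits of 936930: 6

Answer: 6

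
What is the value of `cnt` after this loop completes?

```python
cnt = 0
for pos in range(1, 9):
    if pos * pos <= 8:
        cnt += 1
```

Count numbers where pos² ≤ 8
`cnt` takes the values: 0 → 1 → 2

Answer: 2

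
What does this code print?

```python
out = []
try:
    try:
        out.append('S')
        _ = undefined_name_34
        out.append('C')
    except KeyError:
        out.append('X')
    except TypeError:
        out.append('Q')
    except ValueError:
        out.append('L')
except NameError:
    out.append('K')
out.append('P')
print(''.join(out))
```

Execution trace: 'S' (try body) → 'K' (outer except NameError) → 'P' (after the try/except). Output: SKP

Answer: SKP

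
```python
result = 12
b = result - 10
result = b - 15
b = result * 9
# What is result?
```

Trace:
`result = 12` → result = 12
`b = result - 10` → b = 2
`result = b - 15` → result = -13
`b = result * 9` → b = -117
So result = -13

Answer: -13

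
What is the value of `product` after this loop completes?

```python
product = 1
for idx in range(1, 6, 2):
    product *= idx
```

Product of 1, 3, 5, ... up to 5
`product` takes the values: 1 → 3 → 15

Answer: 15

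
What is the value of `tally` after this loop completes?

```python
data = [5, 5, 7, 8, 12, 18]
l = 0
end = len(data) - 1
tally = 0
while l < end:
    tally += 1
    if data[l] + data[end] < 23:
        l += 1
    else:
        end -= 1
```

Steps to find pair summing to 23
`tally` takes the values: 0 → 1 → 2 → 3 → 4 → 5

Answer: 5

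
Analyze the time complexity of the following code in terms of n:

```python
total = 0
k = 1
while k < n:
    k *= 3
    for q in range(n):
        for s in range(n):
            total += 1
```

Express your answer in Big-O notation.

Each loop level contributes: log n × n × n. Multiplying the contributions gives O(n^2 log n).

Answer: O(n^2 log n)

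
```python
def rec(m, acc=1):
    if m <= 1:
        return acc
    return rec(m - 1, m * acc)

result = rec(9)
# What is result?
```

Accumulator trace (n, acc): (9, 1) -> (8, 9) -> (7, 72) -> (6, 504) -> (5, 3024) -> (4, 15120) -> (3, 60480) -> (2, 181440) -> (1, 362880) -> return 362880

Answer: 362880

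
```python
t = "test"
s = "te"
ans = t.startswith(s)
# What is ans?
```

Trace:
`t = "test"` → t = 'test'
`s = "te"` → s = 'te'
`ans = t.startswith(s)` → ans = True
So ans = True

Answer: True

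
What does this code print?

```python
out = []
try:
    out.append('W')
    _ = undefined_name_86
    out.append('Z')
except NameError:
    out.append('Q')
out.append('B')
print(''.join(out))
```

Execution trace: 'W' (try body) → 'Q' (except NameError) → 'B' (after the try/except). Output: WQB

Answer: WQB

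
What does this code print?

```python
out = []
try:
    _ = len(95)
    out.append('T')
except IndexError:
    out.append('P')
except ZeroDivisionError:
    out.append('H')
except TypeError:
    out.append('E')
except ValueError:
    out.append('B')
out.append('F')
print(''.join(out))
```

Execution trace: 'E' (except TypeError) → 'F' (after the try/except). Output: EF

Answer: EF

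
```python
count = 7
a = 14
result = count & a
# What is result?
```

Trace:
`count = 7` → count = 7
`a = 14` → a = 14
`result = count & a` → result = 6
So result = 6

Answer: 6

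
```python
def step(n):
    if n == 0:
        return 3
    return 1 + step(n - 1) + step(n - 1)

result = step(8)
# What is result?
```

step(n) = 1 + 2·step(n-1), step(0)=3. Closed form: (3+1)·2^8 - 1 = 1023.

Answer: 1023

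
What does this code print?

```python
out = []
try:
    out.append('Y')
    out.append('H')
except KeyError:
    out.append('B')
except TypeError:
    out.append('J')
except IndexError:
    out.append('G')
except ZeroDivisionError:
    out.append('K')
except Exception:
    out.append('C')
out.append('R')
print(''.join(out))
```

Execution trace: 'Y' (try body) → 'H' (try body, no exception) → 'R' (after the try/except). Output: YHR

Answer: YHR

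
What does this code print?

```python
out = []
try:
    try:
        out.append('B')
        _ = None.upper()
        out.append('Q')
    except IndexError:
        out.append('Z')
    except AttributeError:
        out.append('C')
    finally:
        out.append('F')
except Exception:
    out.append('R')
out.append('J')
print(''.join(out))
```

Execution trace: 'B' (inner try body) → 'C' (inner except AttributeError) → 'F' (inner finally) → 'J' (after the try/except). Output: BCFJ

Answer: BCFJ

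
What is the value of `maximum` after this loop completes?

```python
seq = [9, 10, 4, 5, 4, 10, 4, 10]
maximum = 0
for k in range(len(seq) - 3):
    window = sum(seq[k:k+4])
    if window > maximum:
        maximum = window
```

Max sum of 4-element window in [9, 10, 4, 5, 4, 10, 4, 10]
`maximum` takes the values: 0 → 28

Answer: 28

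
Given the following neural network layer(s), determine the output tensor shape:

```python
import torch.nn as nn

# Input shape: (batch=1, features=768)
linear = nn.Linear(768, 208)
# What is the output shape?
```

Input: (1, 768) -> Output: (1, 208)

Answer: (1, 208)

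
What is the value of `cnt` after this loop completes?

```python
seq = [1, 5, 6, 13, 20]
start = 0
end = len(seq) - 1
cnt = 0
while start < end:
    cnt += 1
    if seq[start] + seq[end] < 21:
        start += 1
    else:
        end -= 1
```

Steps to find pair summing to 21
`cnt` takes the values: 0 → 1 → 2 → 3 → 4

Answer: 4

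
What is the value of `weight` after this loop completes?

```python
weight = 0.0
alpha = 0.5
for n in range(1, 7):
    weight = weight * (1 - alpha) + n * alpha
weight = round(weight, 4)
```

Moving average with lr=0.5
`weight` takes the values: 0.0 → 0.5 → 1.25 → 2.125 → 3.0625 → 4.03125 → 5.015625 → 5.0156

Answer: 5.0156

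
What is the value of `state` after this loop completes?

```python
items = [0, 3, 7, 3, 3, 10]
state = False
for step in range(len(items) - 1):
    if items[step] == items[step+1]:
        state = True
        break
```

Check consecutive duplicates in [0, 3, 7, 3, 3, 10]
`state` takes the values: False → True

Answer: True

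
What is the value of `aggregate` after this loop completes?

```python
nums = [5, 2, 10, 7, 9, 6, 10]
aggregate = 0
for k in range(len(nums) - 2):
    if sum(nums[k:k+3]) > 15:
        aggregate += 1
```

Count windows with sum > 15
`aggregate` takes the values: 0 → 1 → 2 → 3 → 4 → 5

Answer: 5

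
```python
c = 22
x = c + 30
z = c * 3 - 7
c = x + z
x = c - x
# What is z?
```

Trace:
`c = 22` → c = 22
`x = c + 30` → x = 52
`z = c * 3 - 7` → z = 59
`c = x + z` → c = 111
`x = c - x` → x = 59
So z = 59

Answer: 59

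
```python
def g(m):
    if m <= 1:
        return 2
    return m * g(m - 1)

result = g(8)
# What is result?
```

g(8) = 8 * 7 * 6 * 5 * 4 * 3 * 2 * 2 = 80640

Answer: 80640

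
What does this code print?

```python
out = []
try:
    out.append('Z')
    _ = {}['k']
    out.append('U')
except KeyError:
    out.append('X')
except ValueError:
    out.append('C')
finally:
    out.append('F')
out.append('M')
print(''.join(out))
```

Execution trace: 'Z' (try body) → 'X' (except KeyError) → 'F' (finally) → 'M' (after the try/except). Output: ZXFM

Answer: ZXFM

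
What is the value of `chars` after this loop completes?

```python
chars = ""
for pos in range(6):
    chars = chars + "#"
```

Repeat '#' 6 times
`chars` takes the values: "" → "#" → "##" → "###" → "####" → "#####" → "######"

Answer: "######"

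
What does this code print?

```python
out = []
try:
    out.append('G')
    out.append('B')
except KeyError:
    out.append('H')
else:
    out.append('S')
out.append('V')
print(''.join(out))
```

Execution trace: 'G' (try body) → 'B' (try body, no exception) → 'S' (else) → 'V' (after the try/except). Output: GBSV

Answer: GBSV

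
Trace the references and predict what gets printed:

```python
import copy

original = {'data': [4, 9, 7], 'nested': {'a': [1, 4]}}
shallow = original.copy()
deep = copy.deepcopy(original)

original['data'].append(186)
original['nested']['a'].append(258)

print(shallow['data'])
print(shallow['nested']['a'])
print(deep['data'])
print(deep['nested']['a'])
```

Key concept: comparing shallow vs deep copy.
Step by step:
`original = {'data': [4, 9, 7], 'nested': {'a': [1, 4]}}` → original = {'data': [4, 9, 7], 'nested': {'a': [1, 4]}}
`shallow = original.copy()` → shallow = {'data': [4, 9, 7], 'nested': {'a': [1, 4]}}
`deep = copy.deepcopy(original)` → deep = {'data': [4, 9, 7], 'nested': {'a': [1, 4]}}
`original['data'].append(186)` → original = {'data': [4, 9, 7, 186], 'nested': {'a': [1, 4]}}; shallow = {'data': [4, 9, 7, 186], 'nested': {'a': [1, 4]}}
`original['nested']['a'].append(258)` → original = {'data': [4, 9, 7, 186], 'nested': {'a': [1, 4, 258]}}; shallow = {'data': [4, 9, 7, 186], 'nested': {'a': [1, 4, 258]}}
`print(shallow['data'])` → prints [4, 9, 7, 186]
`print(shallow['nested']['a'])` → prints [1, 4, 258]
`print(deep['data'])` → prints [4, 9, 7]
`print(deep['nested']['a'])` → prints [1, 4]

Answer:
[4, 9, 7, 186]
[1, 4, 258]
[4, 9, 7]
[1, 4]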